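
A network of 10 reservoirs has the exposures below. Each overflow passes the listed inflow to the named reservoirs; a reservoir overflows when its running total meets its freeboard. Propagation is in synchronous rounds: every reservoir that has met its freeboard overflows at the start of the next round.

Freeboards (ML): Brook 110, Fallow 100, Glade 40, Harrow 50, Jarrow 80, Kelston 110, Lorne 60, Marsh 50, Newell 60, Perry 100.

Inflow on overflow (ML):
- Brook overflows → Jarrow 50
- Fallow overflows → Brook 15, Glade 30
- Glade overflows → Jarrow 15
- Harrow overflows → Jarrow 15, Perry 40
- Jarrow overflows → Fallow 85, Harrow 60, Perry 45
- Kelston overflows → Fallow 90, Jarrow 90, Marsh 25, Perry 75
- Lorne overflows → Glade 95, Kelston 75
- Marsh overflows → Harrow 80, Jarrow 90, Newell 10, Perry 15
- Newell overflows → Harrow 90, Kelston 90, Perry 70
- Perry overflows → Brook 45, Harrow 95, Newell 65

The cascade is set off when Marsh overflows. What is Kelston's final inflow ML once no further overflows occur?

Round 1 — Marsh overflows (initial).
  Harrow: +80 → 80 ≥ 50
  Jarrow: +90 → 90 ≥ 80
  Newell: +10 → 10 < 60
  Perry: +15 → 15 < 100
Round 2 — Harrow, Jarrow overflow.
  Fallow: +85 → 85 < 100
  Perry: +40+45 → 100 ≥ 100
Round 3 — Perry overflows.
  Brook: +45 → 45 < 110
  Newell: +65 → 75 ≥ 60
Round 4 — Newell overflows.
  Kelston: +90 → 90 < 110
No further overflows.

90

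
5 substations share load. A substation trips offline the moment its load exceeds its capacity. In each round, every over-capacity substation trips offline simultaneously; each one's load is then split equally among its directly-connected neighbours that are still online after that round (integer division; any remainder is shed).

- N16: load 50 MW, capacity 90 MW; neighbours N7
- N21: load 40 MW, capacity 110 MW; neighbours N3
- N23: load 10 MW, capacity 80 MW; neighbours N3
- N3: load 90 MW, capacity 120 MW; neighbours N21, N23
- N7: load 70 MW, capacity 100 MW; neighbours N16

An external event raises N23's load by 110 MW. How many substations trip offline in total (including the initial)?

3

Round 1 — N23 at 120 > 80. N23 trips offline.
  N23 sheds 120 MW to N3: 120 each.
    N3: 90+120 = 210 > 120
Round 2 — N3 trips offline.
  N3 sheds 210 MW to N21: 210 each.
    N21: 40+210 = 250 > 110
Round 3 — N21 trips offline.
  N21 sheds 250 MW: no online neighbours, lost.
No further trips.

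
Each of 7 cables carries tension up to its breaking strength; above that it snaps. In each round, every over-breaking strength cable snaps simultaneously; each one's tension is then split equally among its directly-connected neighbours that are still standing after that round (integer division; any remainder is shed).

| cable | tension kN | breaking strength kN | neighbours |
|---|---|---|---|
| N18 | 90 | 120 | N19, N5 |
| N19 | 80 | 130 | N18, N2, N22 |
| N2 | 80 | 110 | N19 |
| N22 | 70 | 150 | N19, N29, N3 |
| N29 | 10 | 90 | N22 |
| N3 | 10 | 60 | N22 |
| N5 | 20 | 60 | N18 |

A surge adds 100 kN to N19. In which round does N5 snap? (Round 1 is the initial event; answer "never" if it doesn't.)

Round 1 — N19 at 180 > 130. N19 snaps.
  N19 sheds 180 kN to N18, N2, N22: 60 each.
    N18: 90+60 = 150 > 120
    N2: 80+60 = 140 > 110
    N22: 70+60 = 130 ≤ 150
Round 2 — N18, N2 snap.
  N18 sheds 150 kN to N5: 150 each.
    N5: 20+150 = 170 > 60
  N2 sheds 140 kN: no online neighbours, lost.
Round 3 — N5 snaps.
  N5 sheds 170 kN: no online neighbours, lost.
No further breaks.

3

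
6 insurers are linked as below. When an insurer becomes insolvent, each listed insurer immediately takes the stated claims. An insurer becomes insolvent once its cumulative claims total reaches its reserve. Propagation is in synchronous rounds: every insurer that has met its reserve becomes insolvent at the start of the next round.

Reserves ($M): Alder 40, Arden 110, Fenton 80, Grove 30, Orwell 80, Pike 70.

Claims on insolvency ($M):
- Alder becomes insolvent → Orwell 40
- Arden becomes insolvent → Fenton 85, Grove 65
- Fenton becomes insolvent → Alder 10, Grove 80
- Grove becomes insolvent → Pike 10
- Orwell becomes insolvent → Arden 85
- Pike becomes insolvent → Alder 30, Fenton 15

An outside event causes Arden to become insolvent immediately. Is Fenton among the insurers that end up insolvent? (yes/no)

yes

Round 1 — Arden becomes insolvent (initial).
  Fenton: +85 → 85 ≥ 80
  Grove: +65 → 65 ≥ 30
Round 2 — Fenton, Grove become insolvent.
  Alder: +10 → 10 < 40
  Pike: +10 → 10 < 70
No further insolvencies.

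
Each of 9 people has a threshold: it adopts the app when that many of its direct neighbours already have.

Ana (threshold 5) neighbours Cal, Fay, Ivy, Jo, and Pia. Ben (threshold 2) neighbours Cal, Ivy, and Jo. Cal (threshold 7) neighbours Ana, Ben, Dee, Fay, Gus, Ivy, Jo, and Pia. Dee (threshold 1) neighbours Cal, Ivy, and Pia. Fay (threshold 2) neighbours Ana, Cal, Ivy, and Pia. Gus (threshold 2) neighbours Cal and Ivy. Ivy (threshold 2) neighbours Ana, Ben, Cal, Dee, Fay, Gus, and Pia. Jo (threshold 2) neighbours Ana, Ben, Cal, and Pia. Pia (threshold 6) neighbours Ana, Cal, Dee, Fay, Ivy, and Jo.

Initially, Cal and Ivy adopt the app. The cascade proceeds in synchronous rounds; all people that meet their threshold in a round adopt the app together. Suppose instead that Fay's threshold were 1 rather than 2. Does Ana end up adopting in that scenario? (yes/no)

no

With Fay's threshold at 1:
Round 1 — Cal, Ivy adopt the app (initial).
Round 2 — checking thresholds:
  Ana: 2 of 5 neighbours < 5, not yet.
  Ben: 2 of 3 neighbours ≥ 2, adopts the app.
  Dee: 2 of 3 neighbours ≥ 1, adopts the app.
  Fay: 2 of 4 neighbours ≥ 1, adopts the app.
  Gus: 2 of 2 neighbours ≥ 2, adopts the app.
  Jo: 1 of 4 neighbours < 2, not yet.
  Pia: 2 of 6 neighbours < 6, not yet.
Round 3 — checking thresholds:
  Ana: 3 of 5 neighbours < 5, not yet.
  Jo: 2 of 4 neighbours ≥ 2, adopts the app.
  Pia: 4 of 6 neighbours < 6, not yet.
Round 4 — no new adoptions; cascade stops.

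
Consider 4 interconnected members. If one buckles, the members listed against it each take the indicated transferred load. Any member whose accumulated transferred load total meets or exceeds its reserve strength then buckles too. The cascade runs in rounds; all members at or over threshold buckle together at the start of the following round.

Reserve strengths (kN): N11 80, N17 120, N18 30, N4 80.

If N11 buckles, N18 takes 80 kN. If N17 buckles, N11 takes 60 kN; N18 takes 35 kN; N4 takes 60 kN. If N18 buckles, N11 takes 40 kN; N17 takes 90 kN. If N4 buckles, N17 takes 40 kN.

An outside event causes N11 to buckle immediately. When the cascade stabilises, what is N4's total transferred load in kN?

0

Round 1 — N11 buckles (initial).
  N18: +80 → 80 ≥ 30
Round 2 — N18 buckles.
  N17: +90 → 90 < 120
No further bucklings.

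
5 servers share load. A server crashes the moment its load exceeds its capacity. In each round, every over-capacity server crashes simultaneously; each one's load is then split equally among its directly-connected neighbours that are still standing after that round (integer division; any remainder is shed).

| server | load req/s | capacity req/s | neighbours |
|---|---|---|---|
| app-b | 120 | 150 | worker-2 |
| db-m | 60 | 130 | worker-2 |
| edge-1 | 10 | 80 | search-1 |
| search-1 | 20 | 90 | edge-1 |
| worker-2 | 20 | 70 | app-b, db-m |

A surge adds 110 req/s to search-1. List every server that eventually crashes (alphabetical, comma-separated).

Round 1 — search-1 at 130 > 90. search-1 crashes.
  search-1 sheds 130 req/s to edge-1: 130 each.
    edge-1: 10+130 = 140 > 80
Round 2 — edge-1 crashes.
  edge-1 sheds 140 req/s: no online neighbours, lost.
No further crashes.

edge-1, search-1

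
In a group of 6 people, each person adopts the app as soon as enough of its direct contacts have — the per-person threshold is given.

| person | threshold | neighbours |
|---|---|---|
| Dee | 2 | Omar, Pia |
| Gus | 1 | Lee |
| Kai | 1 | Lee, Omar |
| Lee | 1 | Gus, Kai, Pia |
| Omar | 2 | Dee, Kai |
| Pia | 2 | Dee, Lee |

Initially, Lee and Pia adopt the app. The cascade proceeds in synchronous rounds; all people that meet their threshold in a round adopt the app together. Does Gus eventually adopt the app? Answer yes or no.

Round 1 — Lee, Pia adopt the app (initial).
Round 2 — checking thresholds:
  Dee: 1 of 2 neighbours < 2, holds.
  Gus: 1 of 1 neighbours ≥ 1, adopts the app.
  Kai: 1 of 2 neighbours ≥ 1, adopts the app.
Round 3 — no new adoptions; cascade stops.

yes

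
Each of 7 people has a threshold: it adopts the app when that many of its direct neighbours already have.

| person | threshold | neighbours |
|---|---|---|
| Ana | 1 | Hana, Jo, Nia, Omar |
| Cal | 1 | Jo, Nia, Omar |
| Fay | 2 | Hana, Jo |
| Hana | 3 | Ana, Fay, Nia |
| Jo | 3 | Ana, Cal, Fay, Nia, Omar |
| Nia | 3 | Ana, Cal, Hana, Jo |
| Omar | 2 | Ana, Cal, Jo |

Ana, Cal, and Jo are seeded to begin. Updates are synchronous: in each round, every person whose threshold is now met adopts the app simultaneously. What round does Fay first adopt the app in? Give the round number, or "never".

never

Round 1 — Ana, Cal, Jo adopt the app (initial).
Round 2 — checking thresholds:
  Fay: 1 of 2 neighbours < 2, holds.
  Hana: 1 of 3 neighbours < 3, holds.
  Nia: 3 of 4 neighbours ≥ 3, adopts the app.
  Omar: 3 of 3 neighbours ≥ 2, adopts the app.
Round 3 — no new adoptions; cascade stops.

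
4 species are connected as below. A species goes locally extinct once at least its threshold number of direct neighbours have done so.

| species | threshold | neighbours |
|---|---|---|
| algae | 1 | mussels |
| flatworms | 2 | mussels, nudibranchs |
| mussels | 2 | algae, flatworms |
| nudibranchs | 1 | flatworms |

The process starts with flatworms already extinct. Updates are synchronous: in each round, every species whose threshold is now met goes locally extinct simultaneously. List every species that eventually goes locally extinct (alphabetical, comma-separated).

flatworms, nudibranchs

Round 1 — flatworms goes locally extinct (initial).
Round 2 — checking thresholds:
  mussels: 1 of 2 neighbours < 2, not yet.
  nudibranchs: 1 of 1 neighbours ≥ 1, goes locally extinct.
Round 3 — no new extinctions; cascade stops.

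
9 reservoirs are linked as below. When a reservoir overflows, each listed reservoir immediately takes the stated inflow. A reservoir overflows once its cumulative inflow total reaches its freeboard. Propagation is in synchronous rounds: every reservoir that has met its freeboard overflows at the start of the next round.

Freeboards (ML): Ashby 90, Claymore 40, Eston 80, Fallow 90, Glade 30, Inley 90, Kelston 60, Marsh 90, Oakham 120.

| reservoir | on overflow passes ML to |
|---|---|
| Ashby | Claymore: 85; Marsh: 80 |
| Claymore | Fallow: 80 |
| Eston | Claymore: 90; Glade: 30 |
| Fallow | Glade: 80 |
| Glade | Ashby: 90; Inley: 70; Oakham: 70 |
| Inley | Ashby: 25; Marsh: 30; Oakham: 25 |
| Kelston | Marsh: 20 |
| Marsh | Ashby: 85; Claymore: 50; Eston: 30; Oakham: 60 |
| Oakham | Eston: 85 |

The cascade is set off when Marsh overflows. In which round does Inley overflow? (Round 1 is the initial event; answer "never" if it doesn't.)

Round 1 — Marsh overflows (initial).
  Ashby: +85 → 85 < 90
  Claymore: +50 → 50 ≥ 40
  Eston: +30 → 30 < 80
  Oakham: +60 → 60 < 120
Round 2 — Claymore overflows.
  Fallow: +80 → 80 < 90
No further overflows.

never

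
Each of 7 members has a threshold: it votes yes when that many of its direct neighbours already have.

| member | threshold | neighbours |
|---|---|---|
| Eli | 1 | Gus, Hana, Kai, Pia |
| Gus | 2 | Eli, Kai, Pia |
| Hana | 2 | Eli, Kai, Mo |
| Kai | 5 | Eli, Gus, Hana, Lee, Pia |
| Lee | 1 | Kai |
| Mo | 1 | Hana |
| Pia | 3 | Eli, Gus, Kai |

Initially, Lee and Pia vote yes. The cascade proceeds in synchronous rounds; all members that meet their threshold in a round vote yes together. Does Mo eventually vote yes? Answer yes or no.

no

Round 1 — Lee, Pia vote yes (initial).
Round 2 — checking thresholds:
  Eli: 1 of 4 neighbours ≥ 1, votes yes.
  Gus: 1 of 3 neighbours < 2, not yet.
  Kai: 2 of 5 neighbours < 5, not yet.
Round 3 — checking thresholds:
  Gus: 2 of 3 neighbours ≥ 2, votes yes.
  Hana: 1 of 3 neighbours < 2, not yet.
  Kai: 3 of 5 neighbours < 5, not yet.
Round 4 — no new yes votes; cascade stops.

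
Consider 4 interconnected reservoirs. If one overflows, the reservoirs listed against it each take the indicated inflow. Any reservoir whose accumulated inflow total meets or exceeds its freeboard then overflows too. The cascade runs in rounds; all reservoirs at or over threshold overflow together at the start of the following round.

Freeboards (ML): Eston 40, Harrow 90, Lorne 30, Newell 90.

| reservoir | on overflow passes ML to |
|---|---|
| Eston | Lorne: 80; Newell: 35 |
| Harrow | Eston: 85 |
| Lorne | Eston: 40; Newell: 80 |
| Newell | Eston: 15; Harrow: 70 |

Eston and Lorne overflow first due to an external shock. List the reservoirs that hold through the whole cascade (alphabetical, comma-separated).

Round 1 — Eston, Lorne overflow (initial).
  Newell: +35+80 → 115 ≥ 90
Round 2 — Newell overflows.
  Harrow: +70 → 70 < 90
No further overflows.

Harrow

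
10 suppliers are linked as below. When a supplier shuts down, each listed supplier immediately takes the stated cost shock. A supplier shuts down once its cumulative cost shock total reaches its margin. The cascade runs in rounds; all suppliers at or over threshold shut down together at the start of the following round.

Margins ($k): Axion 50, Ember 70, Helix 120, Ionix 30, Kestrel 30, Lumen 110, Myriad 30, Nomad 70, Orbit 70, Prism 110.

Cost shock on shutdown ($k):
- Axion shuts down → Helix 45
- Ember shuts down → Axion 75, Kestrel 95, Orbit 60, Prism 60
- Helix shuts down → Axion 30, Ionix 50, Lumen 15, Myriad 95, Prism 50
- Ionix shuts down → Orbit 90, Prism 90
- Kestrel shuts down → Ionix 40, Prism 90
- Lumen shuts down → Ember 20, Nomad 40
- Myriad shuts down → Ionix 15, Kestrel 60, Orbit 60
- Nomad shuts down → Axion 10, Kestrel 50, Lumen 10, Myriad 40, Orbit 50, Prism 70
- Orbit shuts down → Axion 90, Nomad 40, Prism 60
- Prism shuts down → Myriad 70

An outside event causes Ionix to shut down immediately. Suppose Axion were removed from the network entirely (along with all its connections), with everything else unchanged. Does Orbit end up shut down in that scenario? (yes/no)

With Axion removed:
Round 1 — Ionix shuts down (initial).
  Orbit: +90 → 90 ≥ 70
  Prism: +90 → 90 < 110
Round 2 — Orbit shuts down.
  Nomad: +40 → 40 < 70
  Prism: +60 → 150 ≥ 110
Round 3 — Prism shuts down.
  Myriad: +70 → 70 ≥ 30
Round 4 — Myriad shuts down.
  Kestrel: +60 → 60 ≥ 30
Round 5 — Kestrel shuts down.
No further shutdowns.

yes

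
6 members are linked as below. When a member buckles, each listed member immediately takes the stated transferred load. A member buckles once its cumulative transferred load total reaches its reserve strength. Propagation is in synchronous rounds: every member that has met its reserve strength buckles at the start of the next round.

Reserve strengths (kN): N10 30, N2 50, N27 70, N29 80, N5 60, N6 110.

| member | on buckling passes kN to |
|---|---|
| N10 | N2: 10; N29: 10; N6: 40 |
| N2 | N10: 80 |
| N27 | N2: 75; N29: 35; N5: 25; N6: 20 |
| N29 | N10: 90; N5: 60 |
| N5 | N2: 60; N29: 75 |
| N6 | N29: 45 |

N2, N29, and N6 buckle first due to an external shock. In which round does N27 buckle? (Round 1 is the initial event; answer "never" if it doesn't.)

never

Round 1 — N2, N29, N6 buckle (initial).
  N10: +80+90 → 170 ≥ 30
  N5: +60 → 60 ≥ 60
Round 2 — N10, N5 buckle.
No further bucklings.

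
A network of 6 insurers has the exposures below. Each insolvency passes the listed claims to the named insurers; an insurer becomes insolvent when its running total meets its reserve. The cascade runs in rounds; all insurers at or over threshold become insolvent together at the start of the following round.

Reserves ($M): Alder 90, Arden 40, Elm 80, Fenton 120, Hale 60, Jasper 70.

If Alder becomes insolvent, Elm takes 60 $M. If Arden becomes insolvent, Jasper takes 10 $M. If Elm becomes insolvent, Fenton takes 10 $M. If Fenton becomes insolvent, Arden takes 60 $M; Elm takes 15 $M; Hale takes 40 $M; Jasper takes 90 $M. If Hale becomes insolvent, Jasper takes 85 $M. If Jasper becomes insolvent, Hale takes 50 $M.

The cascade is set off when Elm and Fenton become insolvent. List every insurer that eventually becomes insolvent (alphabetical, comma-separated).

Round 1 — Elm, Fenton become insolvent (initial).
  Arden: +60 → 60 ≥ 40
  Hale: +40 → 40 < 60
  Jasper: +90 → 90 ≥ 70
Round 2 — Arden, Jasper become insolvent.
  Hale: +50 → 90 ≥ 60
Round 3 — Hale becomes insolvent.
No further insolvencies.

Arden, Elm, Fenton, Hale, Jasper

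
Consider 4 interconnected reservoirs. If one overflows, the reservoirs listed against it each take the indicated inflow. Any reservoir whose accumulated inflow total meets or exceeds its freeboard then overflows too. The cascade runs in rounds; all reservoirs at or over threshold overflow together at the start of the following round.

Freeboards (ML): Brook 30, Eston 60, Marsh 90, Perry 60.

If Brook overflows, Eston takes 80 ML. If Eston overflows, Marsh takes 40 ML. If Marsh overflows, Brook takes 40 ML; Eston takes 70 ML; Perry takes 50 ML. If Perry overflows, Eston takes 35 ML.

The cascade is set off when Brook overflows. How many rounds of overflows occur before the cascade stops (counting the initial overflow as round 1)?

Round 1 — Brook overflows (initial).
  Eston: +80 → 80 ≥ 60
Round 2 — Eston overflows.
  Marsh: +40 → 40 < 90
No further overflows.

2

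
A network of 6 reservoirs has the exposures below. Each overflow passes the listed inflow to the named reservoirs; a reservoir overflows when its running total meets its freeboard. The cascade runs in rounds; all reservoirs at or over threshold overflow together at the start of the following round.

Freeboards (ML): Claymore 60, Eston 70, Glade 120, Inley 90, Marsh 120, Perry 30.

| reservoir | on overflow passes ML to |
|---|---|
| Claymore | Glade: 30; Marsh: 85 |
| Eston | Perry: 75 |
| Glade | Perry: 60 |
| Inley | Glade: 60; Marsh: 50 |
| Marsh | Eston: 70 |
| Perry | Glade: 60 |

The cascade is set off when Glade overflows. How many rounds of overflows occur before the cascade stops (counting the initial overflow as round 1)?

2

Round 1 — Glade overflows (initial).
  Perry: +60 → 60 ≥ 30
Round 2 — Perry overflows.
No further overflows.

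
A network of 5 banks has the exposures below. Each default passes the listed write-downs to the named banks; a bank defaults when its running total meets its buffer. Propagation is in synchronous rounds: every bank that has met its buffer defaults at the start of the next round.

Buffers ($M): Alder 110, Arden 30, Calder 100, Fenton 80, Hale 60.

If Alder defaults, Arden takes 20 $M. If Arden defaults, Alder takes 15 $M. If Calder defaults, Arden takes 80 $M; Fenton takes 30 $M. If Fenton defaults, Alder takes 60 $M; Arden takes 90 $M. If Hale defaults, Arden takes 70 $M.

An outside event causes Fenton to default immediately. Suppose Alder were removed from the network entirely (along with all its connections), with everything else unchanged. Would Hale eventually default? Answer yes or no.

With Alder removed:
Round 1 — Fenton defaults (initial).
  Arden: +90 → 90 ≥ 30
Round 2 — Arden defaults.
No further defaults.

no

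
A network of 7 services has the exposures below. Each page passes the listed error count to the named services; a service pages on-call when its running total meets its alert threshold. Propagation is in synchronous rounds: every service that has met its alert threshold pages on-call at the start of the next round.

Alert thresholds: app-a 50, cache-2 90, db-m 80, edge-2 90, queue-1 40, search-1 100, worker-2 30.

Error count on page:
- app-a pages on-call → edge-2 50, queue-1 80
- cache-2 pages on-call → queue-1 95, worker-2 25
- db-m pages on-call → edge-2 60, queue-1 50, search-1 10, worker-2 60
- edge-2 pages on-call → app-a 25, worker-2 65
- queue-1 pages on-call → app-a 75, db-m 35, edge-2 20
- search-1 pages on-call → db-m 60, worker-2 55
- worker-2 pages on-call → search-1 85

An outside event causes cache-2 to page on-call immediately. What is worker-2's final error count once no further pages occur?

Round 1 — cache-2 pages on-call (initial).
  queue-1: +95 → 95 ≥ 40
  worker-2: +25 → 25 < 30
Round 2 — queue-1 pages on-call.
  app-a: +75 → 75 ≥ 50
  db-m: +35 → 35 < 80
  edge-2: +20 → 20 < 90
Round 3 — app-a pages on-call.
  edge-2: +50 → 70 < 90
No further pages.

25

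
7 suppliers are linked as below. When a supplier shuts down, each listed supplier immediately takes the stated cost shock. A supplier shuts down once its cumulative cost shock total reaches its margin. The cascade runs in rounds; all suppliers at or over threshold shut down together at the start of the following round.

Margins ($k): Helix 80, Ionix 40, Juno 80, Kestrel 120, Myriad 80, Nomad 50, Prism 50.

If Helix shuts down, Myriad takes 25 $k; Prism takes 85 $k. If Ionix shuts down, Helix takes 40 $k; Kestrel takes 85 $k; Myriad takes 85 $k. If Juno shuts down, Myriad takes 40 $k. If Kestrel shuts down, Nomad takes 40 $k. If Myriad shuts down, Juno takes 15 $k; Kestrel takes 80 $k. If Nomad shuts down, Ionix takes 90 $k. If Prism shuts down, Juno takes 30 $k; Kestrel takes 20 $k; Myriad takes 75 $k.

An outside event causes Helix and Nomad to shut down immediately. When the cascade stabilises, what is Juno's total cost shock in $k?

45

Round 1 — Helix, Nomad shut down (initial).
  Ionix: +90 → 90 ≥ 40
  Myriad: +25 → 25 < 80
  Prism: +85 → 85 ≥ 50
Round 2 — Ionix, Prism shut down.
  Juno: +30 → 30 < 80
  Kestrel: +85+20 → 105 < 120
  Myriad: +85+75 → 185 ≥ 80
Round 3 — Myriad shuts down.
  Juno: +15 → 45 < 80
  Kestrel: +80 → 185 ≥ 120
Round 4 — Kestrel shuts down.
No further shutdowns.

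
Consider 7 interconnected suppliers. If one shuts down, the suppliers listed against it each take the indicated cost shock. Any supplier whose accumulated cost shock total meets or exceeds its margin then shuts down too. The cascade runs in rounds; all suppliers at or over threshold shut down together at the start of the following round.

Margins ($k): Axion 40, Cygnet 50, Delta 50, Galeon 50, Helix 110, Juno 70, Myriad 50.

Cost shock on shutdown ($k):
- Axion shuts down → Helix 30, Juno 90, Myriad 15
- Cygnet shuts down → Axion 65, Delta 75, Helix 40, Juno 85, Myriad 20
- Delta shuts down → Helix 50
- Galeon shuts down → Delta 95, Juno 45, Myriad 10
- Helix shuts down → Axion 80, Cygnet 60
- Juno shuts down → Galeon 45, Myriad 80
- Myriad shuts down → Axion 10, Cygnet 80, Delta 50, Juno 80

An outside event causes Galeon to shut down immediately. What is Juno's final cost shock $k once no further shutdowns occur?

Round 1 — Galeon shuts down (initial).
  Delta: +95 → 95 ≥ 50
  Juno: +45 → 45 < 70
  Myriad: +10 → 10 < 50
Round 2 — Delta shuts down.
  Helix: +50 → 50 < 110
No further shutdowns.

45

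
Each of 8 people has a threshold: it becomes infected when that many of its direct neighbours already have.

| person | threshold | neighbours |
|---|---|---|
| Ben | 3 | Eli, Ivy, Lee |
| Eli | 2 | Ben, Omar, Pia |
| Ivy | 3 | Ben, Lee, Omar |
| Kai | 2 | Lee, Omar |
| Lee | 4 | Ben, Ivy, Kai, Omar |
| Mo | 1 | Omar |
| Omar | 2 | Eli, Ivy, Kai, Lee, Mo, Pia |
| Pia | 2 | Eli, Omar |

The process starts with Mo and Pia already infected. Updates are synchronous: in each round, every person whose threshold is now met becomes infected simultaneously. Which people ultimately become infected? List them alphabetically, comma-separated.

Round 1 — Mo, Pia become infected (initial).
Round 2 — checking thresholds:
  Eli: 1 of 3 neighbours < 2, below threshold.
  Omar: 2 of 6 neighbours ≥ 2, becomes infected.
Round 3 — checking thresholds:
  Eli: 2 of 3 neighbours ≥ 2, becomes infected.
  Ivy: 1 of 3 neighbours < 3, below threshold.
  Kai: 1 of 2 neighbours < 2, below threshold.
  Lee: 1 of 4 neighbours < 4, below threshold.
Round 4 — no new infections; cascade stops.

Eli, Mo, Omar, Pia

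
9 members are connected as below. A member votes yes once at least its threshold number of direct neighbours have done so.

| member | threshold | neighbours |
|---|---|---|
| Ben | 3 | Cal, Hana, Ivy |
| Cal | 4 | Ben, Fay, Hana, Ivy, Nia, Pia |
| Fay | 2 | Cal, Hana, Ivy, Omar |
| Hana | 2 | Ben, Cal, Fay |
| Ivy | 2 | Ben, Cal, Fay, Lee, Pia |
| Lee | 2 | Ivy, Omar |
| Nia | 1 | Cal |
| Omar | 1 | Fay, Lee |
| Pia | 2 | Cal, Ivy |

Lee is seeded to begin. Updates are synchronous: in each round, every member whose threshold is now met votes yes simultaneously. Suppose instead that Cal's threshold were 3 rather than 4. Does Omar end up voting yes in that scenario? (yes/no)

yes

With Cal's threshold at 3:
Round 1 — Lee votes yes (initial).
Round 2 — checking thresholds:
  Ivy: 1 of 5 neighbours < 2, below threshold.
  Omar: 1 of 2 neighbours ≥ 1, votes yes.
Round 3 — no new yes votes; cascade stops.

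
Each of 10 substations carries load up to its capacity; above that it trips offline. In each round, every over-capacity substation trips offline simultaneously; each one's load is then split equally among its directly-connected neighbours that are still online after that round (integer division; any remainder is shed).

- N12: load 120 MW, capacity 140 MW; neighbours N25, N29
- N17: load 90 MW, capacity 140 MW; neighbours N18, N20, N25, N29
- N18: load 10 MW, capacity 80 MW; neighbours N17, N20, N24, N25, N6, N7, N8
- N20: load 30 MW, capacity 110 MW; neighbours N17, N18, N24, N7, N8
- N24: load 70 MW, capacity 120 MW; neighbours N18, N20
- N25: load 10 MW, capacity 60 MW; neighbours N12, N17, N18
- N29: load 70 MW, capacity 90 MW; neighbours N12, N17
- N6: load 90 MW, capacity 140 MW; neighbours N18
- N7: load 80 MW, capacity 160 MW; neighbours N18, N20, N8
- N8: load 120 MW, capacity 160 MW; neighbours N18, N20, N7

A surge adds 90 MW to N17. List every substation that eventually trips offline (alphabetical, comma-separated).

Round 1 — N17 at 180 > 140. N17 trips offline.
  N17 sheds 180 MW to N18, N20, N25, N29: 45 each.
    N18: 10+45 = 55 ≤ 80
    N20: 30+45 = 75 ≤ 110
    N25: 10+45 = 55 ≤ 60
    N29: 70+45 = 115 > 90
Round 2 — N29 trips offline.
  N29 sheds 115 MW to N12: 115 each.
    N12: 120+115 = 235 > 140
Round 3 — N12 trips offline.
  N12 sheds 235 MW to N25: 235 each.
    N25: 55+235 = 290 > 60
Round 4 — N25 trips offline.
  N25 sheds 290 MW to N18: 290 each.
    N18: 55+290 = 345 > 80
Round 5 — N18 trips offline.
  N18 sheds 345 MW to N20, N24, N6, N7, N8: 69 each.
    N20: 75+69 = 144 > 110
    N24: 70+69 = 139 > 120
    N6: 90+69 = 159 > 140
    N7: 80+69 = 149 ≤ 160
    N8: 120+69 = 189 > 160
Round 6 — N20, N24, N6, N8 trip offline.
  N20 sheds 144 MW to N7: 144 each.
    N7: 149+144 = 293 > 160
  N24 sheds 139 MW: no online neighbours, lost.
  N6 sheds 159 MW: no online neighbours, lost.
  N8 sheds 189 MW to N7: 189 each.
    N7: 293+189 = 482 > 160
Round 7 — N7 trips offline.
  N7 sheds 482 MW: no online neighbours, lost.
No further trips.

N12, N17, N18, N20, N24, N25, N29, N6, N7, N8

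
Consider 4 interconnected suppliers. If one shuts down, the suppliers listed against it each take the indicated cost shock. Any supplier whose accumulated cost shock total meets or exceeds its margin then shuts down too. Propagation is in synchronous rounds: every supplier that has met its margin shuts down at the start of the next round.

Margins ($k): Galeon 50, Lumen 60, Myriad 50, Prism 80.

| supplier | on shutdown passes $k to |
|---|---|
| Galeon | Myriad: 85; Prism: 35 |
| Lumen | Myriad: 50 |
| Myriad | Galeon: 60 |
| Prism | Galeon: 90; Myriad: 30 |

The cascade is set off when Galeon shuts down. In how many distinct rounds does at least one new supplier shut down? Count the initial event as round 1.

2

Round 1 — Galeon shuts down (initial).
  Myriad: +85 → 85 ≥ 50
  Prism: +35 → 35 < 80
Round 2 — Myriad shuts down.
No further shutdowns.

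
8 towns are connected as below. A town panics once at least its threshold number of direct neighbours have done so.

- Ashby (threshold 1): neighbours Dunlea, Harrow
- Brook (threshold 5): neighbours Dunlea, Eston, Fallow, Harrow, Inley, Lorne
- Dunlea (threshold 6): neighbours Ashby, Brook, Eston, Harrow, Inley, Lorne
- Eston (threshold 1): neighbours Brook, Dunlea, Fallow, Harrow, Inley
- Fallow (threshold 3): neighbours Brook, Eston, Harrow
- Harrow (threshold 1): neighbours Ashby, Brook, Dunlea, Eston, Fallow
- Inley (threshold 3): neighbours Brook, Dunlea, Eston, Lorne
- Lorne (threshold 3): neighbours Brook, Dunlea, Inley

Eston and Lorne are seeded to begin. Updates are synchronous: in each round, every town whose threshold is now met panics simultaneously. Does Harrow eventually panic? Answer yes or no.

yes

Round 1 — Eston, Lorne panic (initial).
Round 2 — checking thresholds:
  Brook: 2 of 6 neighbours < 5, not yet.
  Dunlea: 2 of 6 neighbours < 6, not yet.
  Fallow: 1 of 3 neighbours < 3, not yet.
  Harrow: 1 of 5 neighbours ≥ 1, panics.
  Inley: 2 of 4 neighbours < 3, not yet.
Round 3 — checking thresholds:
  Ashby: 1 of 2 neighbours ≥ 1, panics.
  Brook: 3 of 6 neighbours < 5, not yet.
  Dunlea: 3 of 6 neighbours < 6, not yet.
  Fallow: 2 of 3 neighbours < 3, not yet.
  Inley: 2 of 4 neighbours < 3, not yet.
Round 4 — no new panics; cascade stops.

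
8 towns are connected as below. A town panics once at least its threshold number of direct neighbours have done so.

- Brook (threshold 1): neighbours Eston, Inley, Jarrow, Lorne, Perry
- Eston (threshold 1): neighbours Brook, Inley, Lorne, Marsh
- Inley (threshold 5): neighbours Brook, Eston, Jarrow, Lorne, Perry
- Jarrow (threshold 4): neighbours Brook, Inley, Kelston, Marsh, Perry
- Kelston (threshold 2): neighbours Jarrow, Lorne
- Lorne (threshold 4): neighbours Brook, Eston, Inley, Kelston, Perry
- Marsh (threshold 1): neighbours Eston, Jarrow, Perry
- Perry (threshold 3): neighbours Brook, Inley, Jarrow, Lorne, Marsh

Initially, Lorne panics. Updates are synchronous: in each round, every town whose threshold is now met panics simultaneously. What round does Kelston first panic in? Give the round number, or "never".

never

Round 1 — Lorne panics (initial).
Round 2 — checking thresholds:
  Brook: 1 of 5 neighbours ≥ 1, panics.
  Eston: 1 of 4 neighbours ≥ 1, panics.
  Inley: 1 of 5 neighbours < 5, holds.
  Kelston: 1 of 2 neighbours < 2, holds.
  Perry: 1 of 5 neighbours < 3, holds.
Round 3 — checking thresholds:
  Inley: 3 of 5 neighbours < 5, holds.
  Jarrow: 1 of 5 neighbours < 4, holds.
  Kelston: 1 of 2 neighbours < 2, holds.
  Marsh: 1 of 3 neighbours ≥ 1, panics.
  Perry: 2 of 5 neighbours < 3, holds.
Round 4 — checking thresholds:
  Inley: 3 of 5 neighbours < 5, holds.
  Jarrow: 2 of 5 neighbours < 4, holds.
  Kelston: 1 of 2 neighbours < 2, holds.
  Perry: 3 of 5 neighbours ≥ 3, panics.
Round 5 — no new panics; cascade stops.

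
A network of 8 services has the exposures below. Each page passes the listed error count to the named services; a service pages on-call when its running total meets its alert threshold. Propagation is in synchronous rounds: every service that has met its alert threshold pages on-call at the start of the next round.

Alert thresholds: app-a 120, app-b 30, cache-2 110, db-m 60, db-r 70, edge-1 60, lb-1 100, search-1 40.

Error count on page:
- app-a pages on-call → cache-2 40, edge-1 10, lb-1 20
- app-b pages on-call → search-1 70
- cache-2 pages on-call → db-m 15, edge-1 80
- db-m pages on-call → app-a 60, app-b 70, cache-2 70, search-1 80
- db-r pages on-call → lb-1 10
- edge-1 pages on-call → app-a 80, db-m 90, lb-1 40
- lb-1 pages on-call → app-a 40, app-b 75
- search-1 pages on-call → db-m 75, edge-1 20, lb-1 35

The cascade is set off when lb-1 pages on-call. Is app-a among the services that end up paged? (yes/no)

Round 1 — lb-1 pages on-call (initial).
  app-a: +40 → 40 < 120
  app-b: +75 → 75 ≥ 30
Round 2 — app-b pages on-call.
  search-1: +70 → 70 ≥ 40
Round 3 — search-1 pages on-call.
  db-m: +75 → 75 ≥ 60
  edge-1: +20 → 20 < 60
Round 4 — db-m pages on-call.
  app-a: +60 → 100 < 120
  cache-2: +70 → 70 < 110
No further pages.

no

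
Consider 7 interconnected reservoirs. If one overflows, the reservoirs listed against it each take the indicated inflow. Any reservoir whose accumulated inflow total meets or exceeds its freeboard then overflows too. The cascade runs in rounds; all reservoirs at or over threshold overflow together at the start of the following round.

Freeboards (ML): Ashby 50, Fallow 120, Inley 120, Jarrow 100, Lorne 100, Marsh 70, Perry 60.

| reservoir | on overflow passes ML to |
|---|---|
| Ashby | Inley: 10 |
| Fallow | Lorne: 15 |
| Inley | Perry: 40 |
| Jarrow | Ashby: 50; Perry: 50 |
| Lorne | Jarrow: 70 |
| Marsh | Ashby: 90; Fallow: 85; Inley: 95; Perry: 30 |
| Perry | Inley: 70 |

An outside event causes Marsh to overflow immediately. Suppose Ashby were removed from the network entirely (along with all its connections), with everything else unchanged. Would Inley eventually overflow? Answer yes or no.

With Ashby removed:
Round 1 — Marsh overflows (initial).
  Fallow: +85 → 85 < 120
  Inley: +95 → 95 < 120
  Perry: +30 → 30 < 60
No further overflows.

no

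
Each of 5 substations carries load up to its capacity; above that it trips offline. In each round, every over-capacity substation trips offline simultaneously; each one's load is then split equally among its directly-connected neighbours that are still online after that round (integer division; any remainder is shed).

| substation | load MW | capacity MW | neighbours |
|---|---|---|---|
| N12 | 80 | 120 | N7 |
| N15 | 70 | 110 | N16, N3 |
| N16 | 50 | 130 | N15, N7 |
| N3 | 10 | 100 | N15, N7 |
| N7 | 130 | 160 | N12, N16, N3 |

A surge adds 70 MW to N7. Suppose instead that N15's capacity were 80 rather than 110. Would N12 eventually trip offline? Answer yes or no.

With N15's capacity at 80:
Round 1 — N7 at 200 > 160. N7 trips offline.
  N7 sheds 200 MW to N12, N16, N3: 66 each (2 lost).
    N12: 80+66 = 146 > 120
    N16: 50+66 = 116 ≤ 130
    N3: 10+66 = 76 ≤ 100
Round 2 — N12 trips offline.
  N12 sheds 146 MW: no online neighbours, lost.
No further trips.

yes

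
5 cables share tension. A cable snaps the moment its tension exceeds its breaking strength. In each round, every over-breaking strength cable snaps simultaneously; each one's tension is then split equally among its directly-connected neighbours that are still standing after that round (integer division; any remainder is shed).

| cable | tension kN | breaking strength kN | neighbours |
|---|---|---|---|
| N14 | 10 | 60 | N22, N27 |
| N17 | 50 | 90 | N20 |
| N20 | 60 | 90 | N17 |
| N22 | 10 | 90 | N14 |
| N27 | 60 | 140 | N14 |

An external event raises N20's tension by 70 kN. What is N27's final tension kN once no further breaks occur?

60

Round 1 — N20 at 130 > 90. N20 snaps.
  N20 sheds 130 kN to N17: 130 each.
    N17: 50+130 = 180 > 90
Round 2 — N17 snaps.
  N17 sheds 180 kN: no online neighbours, lost.
No further breaks.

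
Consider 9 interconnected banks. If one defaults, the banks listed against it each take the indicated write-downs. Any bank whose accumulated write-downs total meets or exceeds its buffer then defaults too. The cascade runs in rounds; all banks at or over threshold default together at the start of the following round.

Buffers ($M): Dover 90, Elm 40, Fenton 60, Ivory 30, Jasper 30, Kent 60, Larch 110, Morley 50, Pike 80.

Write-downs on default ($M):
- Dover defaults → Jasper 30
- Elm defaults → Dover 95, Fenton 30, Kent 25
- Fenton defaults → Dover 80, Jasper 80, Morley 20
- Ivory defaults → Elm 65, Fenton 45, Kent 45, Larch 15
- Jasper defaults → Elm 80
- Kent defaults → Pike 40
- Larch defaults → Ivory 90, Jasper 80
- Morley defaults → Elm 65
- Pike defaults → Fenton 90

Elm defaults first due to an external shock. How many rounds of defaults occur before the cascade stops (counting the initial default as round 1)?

3

Round 1 — Elm defaults (initial).
  Dover: +95 → 95 ≥ 90
  Fenton: +30 → 30 < 60
  Kent: +25 → 25 < 60
Round 2 — Dover defaults.
  Jasper: +30 → 30 ≥ 30
Round 3 — Jasper defaults.
No further defaults.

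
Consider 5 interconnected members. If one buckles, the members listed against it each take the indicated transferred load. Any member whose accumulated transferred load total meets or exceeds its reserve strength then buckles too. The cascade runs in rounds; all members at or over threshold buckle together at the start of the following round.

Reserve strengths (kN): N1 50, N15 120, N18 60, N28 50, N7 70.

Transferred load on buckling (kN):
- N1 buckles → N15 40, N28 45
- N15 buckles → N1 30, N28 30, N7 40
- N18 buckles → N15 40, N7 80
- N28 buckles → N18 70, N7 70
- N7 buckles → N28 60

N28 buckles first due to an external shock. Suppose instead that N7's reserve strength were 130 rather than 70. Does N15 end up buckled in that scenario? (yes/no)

no

With N7's reserve strength at 130:
Round 1 — N28 buckles (initial).
  N18: +70 → 70 ≥ 60
  N7: +70 → 70 < 130
Round 2 — N18 buckles.
  N15: +40 → 40 < 120
  N7: +80 → 150 ≥ 130
Round 3 — N7 buckles.
No further bucklings.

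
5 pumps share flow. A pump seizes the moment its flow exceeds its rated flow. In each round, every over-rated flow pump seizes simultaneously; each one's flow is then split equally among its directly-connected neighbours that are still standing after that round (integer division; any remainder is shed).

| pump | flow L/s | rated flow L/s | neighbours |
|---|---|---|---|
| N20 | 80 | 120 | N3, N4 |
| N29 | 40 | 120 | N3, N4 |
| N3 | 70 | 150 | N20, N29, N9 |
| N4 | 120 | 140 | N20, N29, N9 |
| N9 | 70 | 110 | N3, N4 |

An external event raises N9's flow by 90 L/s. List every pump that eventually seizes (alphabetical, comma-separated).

N20, N29, N3, N4, N9

Round 1 — N9 at 160 > 110. N9 seizes.
  N9 sheds 160 L/s to N3, N4: 80 each.
    N3: 70+80 = 150 ≤ 150
    N4: 120+80 = 200 > 140
Round 2 — N4 seizes.
  N4 sheds 200 L/s to N20, N29: 100 each.
    N20: 80+100 = 180 > 120
    N29: 40+100 = 140 > 120
Round 3 — N20, N29 seize.
  N20 sheds 180 L/s to N3: 180 each.
    N3: 150+180 = 330 > 150
  N29 sheds 140 L/s to N3: 140 each.
    N3: 330+140 = 470 > 150
Round 4 — N3 seizes.
  N3 sheds 470 L/s: no online neighbours, lost.
No further seizures.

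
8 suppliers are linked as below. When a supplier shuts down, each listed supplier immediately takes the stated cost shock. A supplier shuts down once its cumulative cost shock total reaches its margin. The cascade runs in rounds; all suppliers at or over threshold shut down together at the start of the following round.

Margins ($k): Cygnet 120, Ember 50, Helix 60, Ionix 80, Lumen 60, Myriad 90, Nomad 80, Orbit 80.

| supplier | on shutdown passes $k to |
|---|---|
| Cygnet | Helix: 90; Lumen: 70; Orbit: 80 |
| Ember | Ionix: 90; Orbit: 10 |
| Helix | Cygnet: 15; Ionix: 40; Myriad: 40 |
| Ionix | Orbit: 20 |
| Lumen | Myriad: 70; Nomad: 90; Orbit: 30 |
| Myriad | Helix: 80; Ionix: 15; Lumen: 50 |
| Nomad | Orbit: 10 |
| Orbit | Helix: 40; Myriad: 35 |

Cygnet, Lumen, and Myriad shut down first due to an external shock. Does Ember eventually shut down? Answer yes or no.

no

Round 1 — Cygnet, Lumen, Myriad shut down (initial).
  Helix: +90+80 → 170 ≥ 60
  Ionix: +15 → 15 < 80
  Nomad: +90 → 90 ≥ 80
  Orbit: +80+30 → 110 ≥ 80
Round 2 — Helix, Nomad, Orbit shut down.
  Ionix: +40 → 55 < 80
No further shutdowns.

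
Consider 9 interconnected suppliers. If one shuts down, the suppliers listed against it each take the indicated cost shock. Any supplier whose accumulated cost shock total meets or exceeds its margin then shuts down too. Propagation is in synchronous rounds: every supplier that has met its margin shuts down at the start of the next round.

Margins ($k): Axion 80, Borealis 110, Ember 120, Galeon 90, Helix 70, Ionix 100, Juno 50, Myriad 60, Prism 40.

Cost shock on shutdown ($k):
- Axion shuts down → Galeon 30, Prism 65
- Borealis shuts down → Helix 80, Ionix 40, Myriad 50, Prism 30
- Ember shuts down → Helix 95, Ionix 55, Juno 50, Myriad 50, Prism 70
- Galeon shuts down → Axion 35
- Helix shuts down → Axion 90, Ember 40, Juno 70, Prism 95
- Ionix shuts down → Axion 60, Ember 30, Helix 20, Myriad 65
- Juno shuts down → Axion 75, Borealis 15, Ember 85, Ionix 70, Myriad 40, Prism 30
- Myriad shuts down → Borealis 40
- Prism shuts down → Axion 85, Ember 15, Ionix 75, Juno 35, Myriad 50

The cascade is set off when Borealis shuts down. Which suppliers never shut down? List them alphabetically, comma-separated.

Galeon

Round 1 — Borealis shuts down (initial).
  Helix: +80 → 80 ≥ 70
  Ionix: +40 → 40 < 100
  Myriad: +50 → 50 < 60
  Prism: +30 → 30 < 40
Round 2 — Helix shuts down.
  Axion: +90 → 90 ≥ 80
  Ember: +40 → 40 < 120
  Juno: +70 → 70 ≥ 50
  Prism: +95 → 125 ≥ 40
Round 3 — Axion, Juno, Prism shut down.
  Ember: +85+15 → 140 ≥ 120
  Galeon: +30 → 30 < 90
  Ionix: +70+75 → 185 ≥ 100
  Myriad: +40+50 → 140 ≥ 60
Round 4 — Ember, Ionix, Myriad shut down.
No further shutdowns.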